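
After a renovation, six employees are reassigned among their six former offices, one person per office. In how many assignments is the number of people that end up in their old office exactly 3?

40

Choose which 3 of the 6 are fixed: C(6,3) = 20.
The other 3 form a derangement: !3 = 2.
Total: 20 × 2 = 40.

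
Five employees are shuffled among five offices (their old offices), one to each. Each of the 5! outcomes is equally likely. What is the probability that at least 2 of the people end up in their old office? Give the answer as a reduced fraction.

Favorable outcomes: Σ_{i≥2} C(5,i)·!(5-i) = 10·2 + 10·1 + 5·0 + 1·1 = 31.
Total outcomes: 5! = 120.
Probability = 31/120 = 31/120.

31/120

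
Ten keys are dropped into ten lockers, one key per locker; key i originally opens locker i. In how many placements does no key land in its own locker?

1334961

The number of derangements of 10 is !10 = Σ_{k=0}^{10} (-1)^k·10!/k!
= 10! - 10!/1! + 10!/2! - 10!/3! + 10!/4! - 10!/5! + 10!/6! - 10!/7! + 10!/8! - 10!/9! + 10!/10!
= 3628800 - 3628800 + 1814400 - 604800 + 151200 - 30240 + 5040 - 720 + 90 - 10 + 1
= 1334961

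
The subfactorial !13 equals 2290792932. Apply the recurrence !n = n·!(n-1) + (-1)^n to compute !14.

32071101049

!14 = 14·2290792932 + 1 = 32071101049.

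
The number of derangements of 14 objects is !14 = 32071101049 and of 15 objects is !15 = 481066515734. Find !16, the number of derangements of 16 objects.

!16 = (16-1)·(!15 + !14) = 15·(481066515734 + 32071101049) = 15·513137616783 = 7697064251745.

7697064251745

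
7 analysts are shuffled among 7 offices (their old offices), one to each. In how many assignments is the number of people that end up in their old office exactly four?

70

Choose which 4 of the 7 are fixed: C(7,4) = 35.
The other 3 form a derangement: !3 = 2.
Total: 35 × 2 = 70.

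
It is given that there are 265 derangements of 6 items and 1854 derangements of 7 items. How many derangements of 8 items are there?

!8 = (8-1)·(!7 + !6) = 7·(1854 + 265) = 7·2119 = 14833.

14833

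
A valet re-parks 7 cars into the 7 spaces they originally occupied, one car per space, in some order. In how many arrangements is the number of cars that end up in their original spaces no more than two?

Sum C(7,i)·!(7-i) for i = 0..2:
  i=0: C(7,0)·!7 = 1·1854 = 1854
  i=1: C(7,1)·!6 = 7·265 = 1855
  i=2: C(7,2)·!5 = 21·44 = 924
Total = 4633.

4633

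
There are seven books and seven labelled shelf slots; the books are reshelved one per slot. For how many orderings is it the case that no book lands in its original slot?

The subfactorial !7 = [7!/e] (nearest integer).
7! = 5040, and 5040/e ≈ 1854.11, so !7 = 1854.

1854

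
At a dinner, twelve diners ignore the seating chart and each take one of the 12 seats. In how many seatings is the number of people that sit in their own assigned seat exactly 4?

7342335

Pick the 4 fixed positions: C(12,4) = 495 ways.
The other 8 form a derangement: !8 = 14833.
Total: 495 × 14833 = 7342335.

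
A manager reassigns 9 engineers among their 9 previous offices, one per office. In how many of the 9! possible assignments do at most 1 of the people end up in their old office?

# with exactly i fixed is C(9,i)·!(9-i); sum over i=0..1:
  i=0: C(9,0)·!9 = 1·133496 = 133496
  i=1: C(9,1)·!8 = 9·14833 = 133497
Total = 266993.

266993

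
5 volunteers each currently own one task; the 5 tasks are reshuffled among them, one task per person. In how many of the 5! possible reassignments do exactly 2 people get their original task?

20

Choose which 2 of the 5 are fixed: C(5,2) = 10.
The other 3 form a derangement: !3 = 2.
Total: 10 × 2 = 20.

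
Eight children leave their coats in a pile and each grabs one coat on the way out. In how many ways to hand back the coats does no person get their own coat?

14833

The subfactorial !8 = [8!/e] (nearest integer).
8! = 40320, and 40320/e ≈ 14832.90, so !8 = 14833.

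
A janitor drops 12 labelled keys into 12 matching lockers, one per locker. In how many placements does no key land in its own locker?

176214841

Use !n = n·!(n-1) + (-1)^n.
!12 = 12·14684570 + 1 = 176214841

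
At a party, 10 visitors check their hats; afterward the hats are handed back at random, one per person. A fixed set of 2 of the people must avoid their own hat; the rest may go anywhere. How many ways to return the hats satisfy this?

Inclusion-exclusion on the 2 forbidden self-matches:
Σ_{j=0}^{2} (-1)^j C(2,j)(10-j)!
= C(2,0)·10! - C(2,1)·9! + C(2,2)·8!
= 3628800 - 725760 + 40320
= 2943360

2943360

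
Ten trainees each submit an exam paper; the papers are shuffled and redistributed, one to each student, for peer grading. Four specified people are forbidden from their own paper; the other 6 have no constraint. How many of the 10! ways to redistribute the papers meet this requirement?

2399760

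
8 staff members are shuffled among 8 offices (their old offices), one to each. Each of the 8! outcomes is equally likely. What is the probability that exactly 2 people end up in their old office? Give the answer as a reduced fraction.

Favorable outcomes: C(8,2)·!6 = 28·265 = 7420.
Total outcomes: 8! = 40320.
Probability = 7420/40320 = 53/288.

53/288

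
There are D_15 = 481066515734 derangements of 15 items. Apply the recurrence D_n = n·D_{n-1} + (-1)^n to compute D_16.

7697064251745

D_16 = 16·481066515734 + 1 = 7697064251745.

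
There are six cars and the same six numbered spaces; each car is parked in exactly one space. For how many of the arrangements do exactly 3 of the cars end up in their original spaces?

40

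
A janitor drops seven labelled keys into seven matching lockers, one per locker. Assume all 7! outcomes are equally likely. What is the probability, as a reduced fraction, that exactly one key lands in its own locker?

53/144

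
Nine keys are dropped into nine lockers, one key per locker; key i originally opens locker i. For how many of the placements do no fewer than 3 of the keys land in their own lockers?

29143

Sum C(9,i)·!(9-i) for i = 3..9:
  i=3: C(9,3)·!6 = 84·265 = 22260
  i=4: C(9,4)·!5 = 126·44 = 5544
  i=5: C(9,5)·!4 = 126·9 = 1134
  i=6: C(9,6)·!3 = 84·2 = 168
  i=7: C(9,7)·!2 = 36·1 = 36
  i=8: C(9,8)·!1 = 9·0 = 0
  i=9: C(9,9)·!0 = 1·1 = 1
Total = 29143.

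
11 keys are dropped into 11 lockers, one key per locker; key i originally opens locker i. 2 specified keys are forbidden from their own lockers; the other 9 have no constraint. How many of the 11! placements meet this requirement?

Let A_j be the event that the j-th constrained one is fixed. By inclusion-exclusion over the 2 events:
Σ_{j=0}^{2} (-1)^j C(2,j)(11-j)!
= C(2,0)·11! - C(2,1)·10! + C(2,2)·9!
= 39916800 - 7257600 + 362880
= 33022080

33022080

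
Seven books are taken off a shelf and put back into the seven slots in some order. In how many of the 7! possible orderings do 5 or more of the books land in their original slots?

22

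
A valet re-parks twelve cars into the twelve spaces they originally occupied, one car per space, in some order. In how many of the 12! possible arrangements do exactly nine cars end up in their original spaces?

440

Pick the 9 fixed positions: C(12,9) = 220 ways.
The remaining 3 must be deranged: !3 = 2.
Total: 220 × 2 = 440.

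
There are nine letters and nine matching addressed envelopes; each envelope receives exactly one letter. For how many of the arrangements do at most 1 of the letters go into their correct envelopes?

266993

# with exactly i fixed is C(9,i)·!(9-i); sum over i=0..1:
  i=0: C(9,0)·!9 = 1·133496 = 133496
  i=1: C(9,1)·!8 = 9·14833 = 133497
Total = 266993.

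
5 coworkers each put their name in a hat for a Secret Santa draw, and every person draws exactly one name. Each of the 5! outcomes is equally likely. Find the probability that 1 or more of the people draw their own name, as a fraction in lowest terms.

Favorable outcomes: Σ_{i≥1} C(5,i)·!(5-i) = 5·9 + 10·2 + 10·1 + 5·0 + 1·1 = 76.
Total outcomes: 5! = 120.
Probability = 76/120 = 19/30.

19/30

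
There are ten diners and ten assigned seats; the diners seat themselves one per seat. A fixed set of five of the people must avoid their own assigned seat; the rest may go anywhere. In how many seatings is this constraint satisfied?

2170680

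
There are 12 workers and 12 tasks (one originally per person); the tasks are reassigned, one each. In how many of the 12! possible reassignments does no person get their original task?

!12 = 12! · Σ_{k=0}^{12} (-1)^k/k!
= 12! - 12!/1! + 12!/2! - 12!/3! + 12!/4! - 12!/5! + 12!/6! - 12!/7! + 12!/8! - 12!/9! + 12!/10! - 12!/11! + 12!/12!
= 479001600 - 479001600 + 239500800 - 79833600 + 19958400 - 3991680 + 665280 - 95040 + 11880 - 1320 + 132 - 12 + 1
= 176214841

176214841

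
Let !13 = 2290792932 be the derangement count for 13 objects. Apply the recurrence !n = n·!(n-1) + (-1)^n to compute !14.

!14 = 14·2290792932 + 1 = 32071101049.

32071101049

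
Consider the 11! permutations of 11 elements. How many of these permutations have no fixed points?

14684570

Use !n = (n-1)(!(n-1) + !(n-2)).
!11 = 10·(1334961 + 133496) = 10·1468457 = 14684570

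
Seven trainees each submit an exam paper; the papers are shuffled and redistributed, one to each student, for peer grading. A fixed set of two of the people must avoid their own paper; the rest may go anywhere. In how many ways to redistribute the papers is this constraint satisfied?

3720

Inclusion-exclusion on the 2 forbidden self-matches:
Σ_{j=0}^{2} (-1)^j C(2,j)(7-j)!
= C(2,0)·7! - C(2,1)·6! + C(2,2)·5!
= 5040 - 1440 + 120
= 3720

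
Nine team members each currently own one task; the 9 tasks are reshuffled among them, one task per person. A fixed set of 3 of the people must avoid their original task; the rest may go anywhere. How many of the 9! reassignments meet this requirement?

256320

Let A_j be the event that the j-th constrained one is fixed. By inclusion-exclusion over the 3 events:
Σ_{j=0}^{3} (-1)^j C(3,j)(9-j)!
= C(3,0)·9! - C(3,1)·8! + C(3,2)·7! - C(3,3)·6!
= 362880 - 120960 + 15120 - 720
= 256320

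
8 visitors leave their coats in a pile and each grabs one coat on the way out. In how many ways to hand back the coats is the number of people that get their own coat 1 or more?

25487

# with exactly i fixed is C(8,i)·!(8-i); sum over i=1..8:
  i=1: C(8,1)·!7 = 8·1854 = 14832
  i=2: C(8,2)·!6 = 28·265 = 7420
  i=3: C(8,3)·!5 = 56·44 = 2464
  i=4: C(8,4)·!4 = 70·9 = 630
  i=5: C(8,5)·!3 = 56·2 = 112
  i=6: C(8,6)·!2 = 28·1 = 28
  i=7: C(8,7)·!1 = 8·0 = 0
  i=8: C(8,8)·!0 = 1·1 = 1
Total = 25487.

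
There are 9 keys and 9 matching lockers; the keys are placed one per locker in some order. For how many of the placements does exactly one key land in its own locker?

133497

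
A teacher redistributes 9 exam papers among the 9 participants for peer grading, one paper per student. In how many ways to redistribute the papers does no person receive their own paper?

133496

Use !n = (n-1)(!(n-1) + !(n-2)).
!9 = 8·(14833 + 1854) = 8·16687 = 133496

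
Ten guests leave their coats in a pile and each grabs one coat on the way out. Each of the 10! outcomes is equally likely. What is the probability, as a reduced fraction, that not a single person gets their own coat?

Favorable outcomes: !10 = 1334961.
Total outcomes: 10! = 3628800.
Probability = 1334961/3628800 = 16481/44800.

16481/44800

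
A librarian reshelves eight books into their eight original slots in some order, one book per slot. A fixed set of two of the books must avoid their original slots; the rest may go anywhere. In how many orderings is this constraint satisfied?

Inclusion-exclusion on the 2 forbidden self-matches:
Σ_{j=0}^{2} (-1)^j C(2,j)(8-j)!
= C(2,0)·8! - C(2,1)·7! + C(2,2)·6!
= 40320 - 10080 + 720
= 30960

30960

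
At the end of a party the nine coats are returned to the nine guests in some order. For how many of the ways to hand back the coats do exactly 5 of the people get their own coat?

Pick the 5 fixed positions: C(9,5) = 126 ways.
The other 4 form a derangement: !4 = 9.
Total: 126 × 9 = 1134.

1134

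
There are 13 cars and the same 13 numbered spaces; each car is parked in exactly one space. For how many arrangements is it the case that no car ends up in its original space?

Recurrence: !13 = 13·!12 + (-1)^13.
!13 = 13·176214841 - 1 = 2290792932

2290792932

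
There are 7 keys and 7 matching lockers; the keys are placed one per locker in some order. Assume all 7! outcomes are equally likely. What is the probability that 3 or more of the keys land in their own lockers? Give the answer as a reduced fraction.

Favorable outcomes: Σ_{i≥3} C(7,i)·!(7-i) = 35·9 + 35·2 + 21·1 + 7·0 + 1·1 = 407.
Total outcomes: 7! = 5040.
Probability = 407/5040 = 407/5040.

407/5040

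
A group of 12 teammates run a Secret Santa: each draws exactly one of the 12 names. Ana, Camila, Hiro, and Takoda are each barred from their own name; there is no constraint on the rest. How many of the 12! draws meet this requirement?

339696000

Inclusion-exclusion on the 4 forbidden self-matches:
Σ_{j=0}^{4} (-1)^j C(4,j)(12-j)!
= C(4,0)·12! - C(4,1)·11! + C(4,2)·10! - C(4,3)·9! + C(4,4)·8!
= 479001600 - 159667200 + 21772800 - 1451520 + 40320
= 339696000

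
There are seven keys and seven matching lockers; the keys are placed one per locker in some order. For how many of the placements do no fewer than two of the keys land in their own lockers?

1331

# with exactly i fixed is C(7,i)·!(7-i); sum over i=2..7:
  i=2: C(7,2)·!5 = 21·44 = 924
  i=3: C(7,3)·!4 = 35·9 = 315
  i=4: C(7,4)·!3 = 35·2 = 70
  i=5: C(7,5)·!2 = 21·1 = 21
  i=6: C(7,6)·!1 = 7·0 = 0
  i=7: C(7,7)·!0 = 1·1 = 1
Total = 1331.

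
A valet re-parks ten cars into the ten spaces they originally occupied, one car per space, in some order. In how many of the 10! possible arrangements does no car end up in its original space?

Recurrence: !10 = 9·(!9 + !8).
!10 = 9·(133496 + 14833) = 9·148329 = 1334961

1334961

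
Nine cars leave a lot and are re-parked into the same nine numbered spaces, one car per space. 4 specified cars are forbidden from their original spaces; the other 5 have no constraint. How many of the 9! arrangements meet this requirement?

229080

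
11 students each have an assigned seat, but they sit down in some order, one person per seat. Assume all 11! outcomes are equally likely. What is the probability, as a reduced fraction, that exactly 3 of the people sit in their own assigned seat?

2119/34560

Favorable outcomes: C(11,3)·!8 = 165·14833 = 2447445.
Total outcomes: 11! = 39916800.
Probability = 2447445/39916800 = 2119/34560.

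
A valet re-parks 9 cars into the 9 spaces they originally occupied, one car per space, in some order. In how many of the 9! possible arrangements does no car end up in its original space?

133496

The number of derangements of 9 is !9 = Σ_{k=0}^{9} (-1)^k·9!/k!
= 9! - 9!/1! + 9!/2! - 9!/3! + 9!/4! - 9!/5! + 9!/6! - 9!/7! + 9!/8! - 9!/9!
= 362880 - 362880 + 181440 - 60480 + 15120 - 3024 + 504 - 72 + 9 - 1
= 133496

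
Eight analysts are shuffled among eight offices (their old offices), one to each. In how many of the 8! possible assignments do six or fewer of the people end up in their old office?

40319

Sum C(8,i)·!(8-i) for i = 0..6:
  i=0: C(8,0)·!8 = 1·14833 = 14833
  i=1: C(8,1)·!7 = 8·1854 = 14832
  i=2: C(8,2)·!6 = 28·265 = 7420
  i=3: C(8,3)·!5 = 56·44 = 2464
  i=4: C(8,4)·!4 = 70·9 = 630
  i=5: C(8,5)·!3 = 56·2 = 112
  i=6: C(8,6)·!2 = 28·1 = 28
Total = 40319.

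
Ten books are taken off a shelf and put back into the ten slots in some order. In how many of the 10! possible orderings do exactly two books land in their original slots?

Choose which 2 of the 10 are fixed: C(10,2) = 45.
The other 8 form a derangement: !8 = 14833.
Total: 45 × 14833 = 667485.

667485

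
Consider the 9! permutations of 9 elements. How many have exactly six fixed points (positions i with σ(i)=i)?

168

Choose which 6 of the 9 are fixed: C(9,6) = 84.
The remaining 3 must be deranged: !3 = 2.
Total: 84 × 2 = 168.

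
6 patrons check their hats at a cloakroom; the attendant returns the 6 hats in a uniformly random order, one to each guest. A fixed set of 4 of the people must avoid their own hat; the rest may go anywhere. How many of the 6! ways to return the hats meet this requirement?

362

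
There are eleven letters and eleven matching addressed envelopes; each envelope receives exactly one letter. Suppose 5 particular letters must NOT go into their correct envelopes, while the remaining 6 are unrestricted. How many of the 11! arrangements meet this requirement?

Inclusion-exclusion on the 5 forbidden self-matches:
Σ_{j=0}^{5} (-1)^j C(5,j)(11-j)!
= C(5,0)·11! - C(5,1)·10! + C(5,2)·9! - C(5,3)·8! + C(5,4)·7! - C(5,5)·6!
= 39916800 - 18144000 + 3628800 - 403200 + 25200 - 720
= 25022880

25022880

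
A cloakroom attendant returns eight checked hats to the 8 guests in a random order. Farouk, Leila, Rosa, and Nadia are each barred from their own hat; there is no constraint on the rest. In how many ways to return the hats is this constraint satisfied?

24024

Inclusion-exclusion on the 4 forbidden self-matches:
Σ_{j=0}^{4} (-1)^j C(4,j)(8-j)!
= C(4,0)·8! - C(4,1)·7! + C(4,2)·6! - C(4,3)·5! + C(4,4)·4!
= 40320 - 20160 + 4320 - 480 + 24
= 24024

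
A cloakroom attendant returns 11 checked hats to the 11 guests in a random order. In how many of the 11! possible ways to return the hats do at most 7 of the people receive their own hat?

39916414

Sum C(11,i)·!(11-i) for i = 0..7:
  i=0: C(11,0)·!11 = 1·14684570 = 14684570
  i=1: C(11,1)·!10 = 11·1334961 = 14684571
  i=2: C(11,2)·!9 = 55·133496 = 7342280
  i=3: C(11,3)·!8 = 165·14833 = 2447445
  i=4: C(11,4)·!7 = 330·1854 = 611820
  i=5: C(11,5)·!6 = 462·265 = 122430
  i=6: C(11,6)·!5 = 462·44 = 20328
  i=7: C(11,7)·!4 = 330·9 = 2970
Total = 39916414.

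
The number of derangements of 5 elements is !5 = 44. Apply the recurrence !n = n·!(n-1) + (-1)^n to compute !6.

!6 = 6·44 + 1 = 265.

265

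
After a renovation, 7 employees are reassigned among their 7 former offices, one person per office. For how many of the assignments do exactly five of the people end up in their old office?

21

Choose which 5 of the 7 are fixed: C(7,5) = 21.
The remaining 2 must be deranged: !2 = 1.
Total: 21 × 1 = 21.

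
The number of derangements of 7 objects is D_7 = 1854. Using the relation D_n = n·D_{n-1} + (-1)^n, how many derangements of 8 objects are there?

D_8 = 8·1854 + 1 = 14833.

14833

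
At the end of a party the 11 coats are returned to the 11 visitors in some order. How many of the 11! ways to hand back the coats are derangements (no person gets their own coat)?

14684570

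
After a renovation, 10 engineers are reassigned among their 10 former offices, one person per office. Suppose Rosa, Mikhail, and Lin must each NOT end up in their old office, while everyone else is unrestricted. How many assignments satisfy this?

Inclusion-exclusion on the 3 forbidden self-matches:
Σ_{j=0}^{3} (-1)^j C(3,j)(10-j)!
= C(3,0)·10! - C(3,1)·9! + C(3,2)·8! - C(3,3)·7!
= 3628800 - 1088640 + 120960 - 5040
= 2656080

2656080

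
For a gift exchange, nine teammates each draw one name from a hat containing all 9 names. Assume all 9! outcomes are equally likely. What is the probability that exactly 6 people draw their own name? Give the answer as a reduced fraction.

Favorable outcomes: C(9,6)·!3 = 84·2 = 168.
Total outcomes: 9! = 362880.
Probability = 168/362880 = 1/2160.

1/2160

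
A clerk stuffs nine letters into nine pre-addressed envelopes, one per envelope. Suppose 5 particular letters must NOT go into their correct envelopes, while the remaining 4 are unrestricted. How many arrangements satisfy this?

205056

Inclusion-exclusion on the 5 forbidden self-matches:
Σ_{j=0}^{5} (-1)^j C(5,j)(9-j)!
= C(5,0)·9! - C(5,1)·8! + C(5,2)·7! - C(5,3)·6! + C(5,4)·5! - C(5,5)·4!
= 362880 - 201600 + 50400 - 7200 + 600 - 24
= 205056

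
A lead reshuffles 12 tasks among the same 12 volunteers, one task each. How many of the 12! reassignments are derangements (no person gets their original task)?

176214841

!12 = 12! · Σ_{k=0}^{12} (-1)^k/k!
= 12! - 12!/1! + 12!/2! - 12!/3! + 12!/4! - 12!/5! + 12!/6! - 12!/7! + 12!/8! - 12!/9! + 12!/10! - 12!/11! + 12!/12!
= 479001600 - 479001600 + 239500800 - 79833600 + 19958400 - 3991680 + 665280 - 95040 + 11880 - 1320 + 132 - 12 + 1
= 176214841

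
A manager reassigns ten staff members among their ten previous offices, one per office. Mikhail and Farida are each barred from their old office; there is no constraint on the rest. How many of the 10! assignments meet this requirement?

2943360

Inclusion-exclusion on the 2 forbidden self-matches:
Σ_{j=0}^{2} (-1)^j C(2,j)(10-j)!
= C(2,0)·10! - C(2,1)·9! + C(2,2)·8!
= 3628800 - 725760 + 40320
= 2943360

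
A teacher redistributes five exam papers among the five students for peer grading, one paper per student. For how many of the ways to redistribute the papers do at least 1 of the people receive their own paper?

76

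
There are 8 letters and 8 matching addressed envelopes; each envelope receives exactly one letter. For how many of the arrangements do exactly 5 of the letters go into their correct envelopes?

Choose which 5 of the 8 are fixed: C(8,5) = 56.
The other 3 form a derangement: !3 = 2.
Total: 56 × 2 = 112.

112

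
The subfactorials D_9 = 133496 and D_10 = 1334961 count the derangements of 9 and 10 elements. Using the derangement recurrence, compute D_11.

14684570

D_11 = (11-1)·(D_10 + D_9) = 10·(1334961 + 133496) = 10·1468457 = 14684570.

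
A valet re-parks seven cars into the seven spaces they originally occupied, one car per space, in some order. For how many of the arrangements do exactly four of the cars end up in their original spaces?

Pick the 4 fixed positions: C(7,4) = 35 ways.
The other 3 form a derangement: !3 = 2.
Total: 35 × 2 = 70.

70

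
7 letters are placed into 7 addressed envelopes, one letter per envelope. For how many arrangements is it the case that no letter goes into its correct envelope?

1854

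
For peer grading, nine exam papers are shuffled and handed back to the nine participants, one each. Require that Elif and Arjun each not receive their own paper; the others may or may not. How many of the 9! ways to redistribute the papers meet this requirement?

287280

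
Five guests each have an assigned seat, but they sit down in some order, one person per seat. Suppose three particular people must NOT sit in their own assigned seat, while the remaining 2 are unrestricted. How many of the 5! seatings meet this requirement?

64

Let A_j be the event that the j-th constrained one is fixed. By inclusion-exclusion over the 3 events:
Σ_{j=0}^{3} (-1)^j C(3,j)(5-j)!
= C(3,0)·5! - C(3,1)·4! + C(3,2)·3! - C(3,3)·2!
= 120 - 72 + 18 - 2
= 64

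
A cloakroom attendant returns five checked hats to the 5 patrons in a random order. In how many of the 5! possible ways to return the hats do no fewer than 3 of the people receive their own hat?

11

Sum C(5,i)·!(5-i) for i = 3..5:
  i=3: C(5,3)·!2 = 10·1 = 10
  i=4: C(5,4)·!1 = 5·0 = 0
  i=5: C(5,5)·!0 = 1·1 = 1
Total = 11.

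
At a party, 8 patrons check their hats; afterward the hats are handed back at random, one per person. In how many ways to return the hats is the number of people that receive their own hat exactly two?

7420

Choose which 2 of the 8 are fixed: C(8,2) = 28.
The remaining 6 must be deranged: !6 = 265.
Total: 28 × 265 = 7420.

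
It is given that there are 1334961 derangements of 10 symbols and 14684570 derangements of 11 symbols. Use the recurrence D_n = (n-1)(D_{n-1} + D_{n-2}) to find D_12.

D_12 = (12-1)·(D_11 + D_10) = 11·(14684570 + 1334961) = 11·16019531 = 176214841.

176214841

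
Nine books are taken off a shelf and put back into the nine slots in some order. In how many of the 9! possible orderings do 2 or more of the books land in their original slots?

95887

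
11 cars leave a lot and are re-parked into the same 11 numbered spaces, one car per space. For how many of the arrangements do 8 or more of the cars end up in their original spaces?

Sum C(11,i)·!(11-i) for i = 8..11:
  i=8: C(11,8)·!3 = 165·2 = 330
  i=9: C(11,9)·!2 = 55·1 = 55
  i=10: C(11,10)·!1 = 11·0 = 0
  i=11: C(11,11)·!0 = 1·1 = 1
Total = 386.

386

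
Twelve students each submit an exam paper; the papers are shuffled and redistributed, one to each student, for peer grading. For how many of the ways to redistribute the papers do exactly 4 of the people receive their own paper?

Choose which 4 of the 12 are fixed: C(12,4) = 495.
The other 8 form a derangement: !8 = 14833.
Total: 495 × 14833 = 7342335.

7342335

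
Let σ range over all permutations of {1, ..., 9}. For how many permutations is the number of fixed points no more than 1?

266993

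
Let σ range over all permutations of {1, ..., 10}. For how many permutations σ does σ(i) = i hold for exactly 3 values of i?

Pick the 3 fixed positions: C(10,3) = 120 ways.
The remaining 7 must be deranged: !7 = 1854.
Total: 120 × 1854 = 222480.

222480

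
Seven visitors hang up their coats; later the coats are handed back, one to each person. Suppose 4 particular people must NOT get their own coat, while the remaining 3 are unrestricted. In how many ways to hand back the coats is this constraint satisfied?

Inclusion-exclusion on the 4 forbidden self-matches:
Σ_{j=0}^{4} (-1)^j C(4,j)(7-j)!
= C(4,0)·7! - C(4,1)·6! + C(4,2)·5! - C(4,3)·4! + C(4,4)·3!
= 5040 - 2880 + 720 - 96 + 6
= 2790

2790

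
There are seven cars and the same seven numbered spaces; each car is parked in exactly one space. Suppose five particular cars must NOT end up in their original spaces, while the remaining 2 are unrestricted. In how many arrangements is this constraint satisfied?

Let A_j be the event that the j-th constrained one is fixed. By inclusion-exclusion over the 5 events:
Σ_{j=0}^{5} (-1)^j C(5,j)(7-j)!
= C(5,0)·7! - C(5,1)·6! + C(5,2)·5! - C(5,3)·4! + C(5,4)·3! - C(5,5)·2!
= 5040 - 3600 + 1200 - 240 + 30 - 2
= 2428

2428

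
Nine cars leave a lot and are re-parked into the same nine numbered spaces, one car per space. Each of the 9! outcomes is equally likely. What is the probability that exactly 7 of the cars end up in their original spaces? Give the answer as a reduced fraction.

Favorable outcomes: C(9,7)·!2 = 36·1 = 36.
Total outcomes: 9! = 362880.
Probability = 36/362880 = 1/10080.

1/10080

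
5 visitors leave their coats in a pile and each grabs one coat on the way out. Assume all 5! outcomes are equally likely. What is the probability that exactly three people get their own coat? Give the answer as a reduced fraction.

1/12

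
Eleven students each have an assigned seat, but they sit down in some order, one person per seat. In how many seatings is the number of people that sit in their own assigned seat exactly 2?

Pick the 2 fixed positions: C(11,2) = 55 ways.
The remaining 9 must be deranged: !9 = 133496.
Total: 55 × 133496 = 7342280.

7342280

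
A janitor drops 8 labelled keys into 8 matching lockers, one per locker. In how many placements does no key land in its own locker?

14833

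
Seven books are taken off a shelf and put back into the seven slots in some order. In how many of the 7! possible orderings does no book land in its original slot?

1854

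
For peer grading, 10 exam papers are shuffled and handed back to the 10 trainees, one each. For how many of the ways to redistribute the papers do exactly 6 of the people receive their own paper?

Choose which 6 of the 10 are fixed: C(10,6) = 210.
The remaining 4 must be deranged: !4 = 9.
Total: 210 × 9 = 1890.

1890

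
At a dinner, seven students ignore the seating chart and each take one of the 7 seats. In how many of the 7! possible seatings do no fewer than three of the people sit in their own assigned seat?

Sum C(7,i)·!(7-i) for i = 3..7:
  i=3: C(7,3)·!4 = 35·9 = 315
  i=4: C(7,4)·!3 = 35·2 = 70
  i=5: C(7,5)·!2 = 21·1 = 21
  i=6: C(7,6)·!1 = 7·0 = 0
  i=7: C(7,7)·!0 = 1·1 = 1
Total = 407.

407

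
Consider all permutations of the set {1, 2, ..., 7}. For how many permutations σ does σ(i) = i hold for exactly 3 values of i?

315

Pick the 3 fixed positions: C(7,3) = 35 ways.
The other 4 form a derangement: !4 = 9.
Total: 35 × 9 = 315.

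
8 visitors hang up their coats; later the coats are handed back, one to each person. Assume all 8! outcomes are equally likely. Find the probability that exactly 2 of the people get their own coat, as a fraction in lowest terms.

53/288

Favorable outcomes: C(8,2)·!6 = 28·265 = 7420.
Total outcomes: 8! = 40320.
Probability = 7420/40320 = 53/288.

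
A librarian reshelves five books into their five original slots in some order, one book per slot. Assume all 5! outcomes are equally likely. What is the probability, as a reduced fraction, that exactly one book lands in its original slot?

3/8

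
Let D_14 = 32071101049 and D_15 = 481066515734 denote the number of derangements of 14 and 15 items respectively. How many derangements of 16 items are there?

D_16 = (16-1)·(D_15 + D_14) = 15·(481066515734 + 32071101049) = 15·513137616783 = 7697064251745.

7697064251745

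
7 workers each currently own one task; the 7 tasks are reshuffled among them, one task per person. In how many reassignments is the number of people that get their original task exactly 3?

315

Pick the 3 fixed positions: C(7,3) = 35 ways.
The remaining 4 must be deranged: !4 = 9.
Total: 35 × 9 = 315.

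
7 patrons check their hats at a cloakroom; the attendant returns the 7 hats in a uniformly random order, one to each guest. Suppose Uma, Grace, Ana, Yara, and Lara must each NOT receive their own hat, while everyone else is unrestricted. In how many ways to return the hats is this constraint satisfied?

Let A_j be the event that the j-th constrained one is fixed. By inclusion-exclusion over the 5 events:
Σ_{j=0}^{5} (-1)^j C(5,j)(7-j)!
= C(5,0)·7! - C(5,1)·6! + C(5,2)·5! - C(5,3)·4! + C(5,4)·3! - C(5,5)·2!
= 5040 - 3600 + 1200 - 240 + 30 - 2
= 2428

2428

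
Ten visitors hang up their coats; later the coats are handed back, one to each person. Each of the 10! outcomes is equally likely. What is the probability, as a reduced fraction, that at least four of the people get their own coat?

34457/1814400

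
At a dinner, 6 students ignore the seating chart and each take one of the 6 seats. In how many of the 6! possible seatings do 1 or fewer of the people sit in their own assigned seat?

529

# with exactly i fixed is C(6,i)·!(6-i); sum over i=0..1:
  i=0: C(6,0)·!6 = 1·265 = 265
  i=1: C(6,1)·!5 = 6·44 = 264
Total = 529.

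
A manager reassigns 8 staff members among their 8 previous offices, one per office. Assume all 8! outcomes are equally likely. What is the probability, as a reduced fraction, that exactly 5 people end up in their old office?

Favorable outcomes: C(8,5)·!3 = 56·2 = 112.
Total outcomes: 8! = 40320.
Probability = 112/40320 = 1/360.

1/360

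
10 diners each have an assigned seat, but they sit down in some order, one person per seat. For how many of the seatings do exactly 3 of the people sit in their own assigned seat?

222480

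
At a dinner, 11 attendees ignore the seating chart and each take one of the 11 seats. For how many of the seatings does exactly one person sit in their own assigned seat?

Choose which one of the 11 is fixed: C(11,1) = 11.
The other 10 form a derangement: !10 = 1334961.
Total: 11 × 1334961 = 14684571.

14684571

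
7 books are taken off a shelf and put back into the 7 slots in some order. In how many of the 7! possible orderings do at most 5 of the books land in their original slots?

5039

# with exactly i fixed is C(7,i)·!(7-i); sum over i=0..5:
  i=0: C(7,0)·!7 = 1·1854 = 1854
  i=1: C(7,1)·!6 = 7·265 = 1855
  i=2: C(7,2)·!5 = 21·44 = 924
  i=3: C(7,3)·!4 = 35·9 = 315
  i=4: C(7,4)·!3 = 35·2 = 70
  i=5: C(7,5)·!2 = 21·1 = 21
Total = 5039.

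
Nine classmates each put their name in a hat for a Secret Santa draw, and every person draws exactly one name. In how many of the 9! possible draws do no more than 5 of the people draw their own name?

362675

Sum C(9,i)·!(9-i) for i = 0..5:
  i=0: C(9,0)·!9 = 1·133496 = 133496
  i=1: C(9,1)·!8 = 9·14833 = 133497
  i=2: C(9,2)·!7 = 36·1854 = 66744
  i=3: C(9,3)·!6 = 84·265 = 22260
  i=4: C(9,4)·!5 = 126·44 = 5544
  i=5: C(9,5)·!4 = 126·9 = 1134
Total = 362675.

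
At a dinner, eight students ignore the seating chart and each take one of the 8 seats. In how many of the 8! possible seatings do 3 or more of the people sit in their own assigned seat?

3235

# with exactly i fixed is C(8,i)·!(8-i); sum over i=3..8:
  i=3: C(8,3)·!5 = 56·44 = 2464
  i=4: C(8,4)·!4 = 70·9 = 630
  i=5: C(8,5)·!3 = 56·2 = 112
  i=6: C(8,6)·!2 = 28·1 = 28
  i=7: C(8,7)·!1 = 8·0 = 0
  i=8: C(8,8)·!0 = 1·1 = 1
Total = 3235.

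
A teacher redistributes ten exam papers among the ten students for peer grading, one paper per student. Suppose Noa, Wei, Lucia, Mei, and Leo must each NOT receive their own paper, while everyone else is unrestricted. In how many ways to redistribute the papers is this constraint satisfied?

2170680

Let A_j be the event that the j-th constrained one is fixed. By inclusion-exclusion over the 5 events:
Σ_{j=0}^{5} (-1)^j C(5,j)(10-j)!
= C(5,0)·10! - C(5,1)·9! + C(5,2)·8! - C(5,3)·7! + C(5,4)·6! - C(5,5)·5!
= 3628800 - 1814400 + 403200 - 50400 + 3600 - 120
= 2170680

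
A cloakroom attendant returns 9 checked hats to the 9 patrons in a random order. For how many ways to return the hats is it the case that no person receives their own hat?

133496

The subfactorial !9 = [9!/e] (nearest integer).
9! = 362880, and 362880/e ≈ 133496.09, so !9 = 133496.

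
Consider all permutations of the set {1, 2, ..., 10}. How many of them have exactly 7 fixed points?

240

Pick the 7 fixed positions: C(10,7) = 120 ways.
The remaining 3 must be deranged: !3 = 2.
Total: 120 × 2 = 240.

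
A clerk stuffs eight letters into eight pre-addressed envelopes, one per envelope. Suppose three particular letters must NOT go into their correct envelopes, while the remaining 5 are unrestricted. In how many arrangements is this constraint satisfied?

27240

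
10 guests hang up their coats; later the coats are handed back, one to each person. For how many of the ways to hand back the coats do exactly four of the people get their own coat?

55650

Pick the 4 fixed positions: C(10,4) = 210 ways.
The remaining 6 must be deranged: !6 = 265.
Total: 210 × 265 = 55650.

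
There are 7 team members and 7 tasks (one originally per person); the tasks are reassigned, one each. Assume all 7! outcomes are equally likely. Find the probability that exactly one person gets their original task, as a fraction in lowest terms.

Favorable outcomes: C(7,1)·!6 = 7·265 = 1855.
Total outcomes: 7! = 5040.
Probability = 1855/5040 = 53/144.

53/144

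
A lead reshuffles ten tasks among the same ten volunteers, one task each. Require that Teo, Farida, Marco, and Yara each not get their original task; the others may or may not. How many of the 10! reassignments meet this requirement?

2399760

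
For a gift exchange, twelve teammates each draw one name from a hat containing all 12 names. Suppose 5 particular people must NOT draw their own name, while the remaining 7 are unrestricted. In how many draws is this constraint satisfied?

312273360

Let A_j be the event that the j-th constrained one is fixed. By inclusion-exclusion over the 5 events:
Σ_{j=0}^{5} (-1)^j C(5,j)(12-j)!
= C(5,0)·12! - C(5,1)·11! + C(5,2)·10! - C(5,3)·9! + C(5,4)·8! - C(5,5)·7!
= 479001600 - 199584000 + 36288000 - 3628800 + 201600 - 5040
= 312273360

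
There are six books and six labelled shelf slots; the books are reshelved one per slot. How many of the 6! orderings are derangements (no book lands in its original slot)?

!6 = 6! · Σ_{k=0}^{6} (-1)^k/k!
= 6! - 6!/1! + 6!/2! - 6!/3! + 6!/4! - 6!/5! + 6!/6!
= 720 - 720 + 360 - 120 + 30 - 6 + 1
= 265

265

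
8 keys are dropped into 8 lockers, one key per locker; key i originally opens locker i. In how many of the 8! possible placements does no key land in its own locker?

The subfactorial !8 = [8!/e] (nearest integer).
8! = 40320, and 40320/e ≈ 14832.90, so !8 = 14833.

14833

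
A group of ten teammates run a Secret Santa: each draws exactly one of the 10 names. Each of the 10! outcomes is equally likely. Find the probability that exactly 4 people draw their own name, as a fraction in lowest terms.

53/3456

Favorable outcomes: C(10,4)·!6 = 210·265 = 55650.
Total outcomes: 10! = 3628800.
Probability = 55650/3628800 = 53/3456.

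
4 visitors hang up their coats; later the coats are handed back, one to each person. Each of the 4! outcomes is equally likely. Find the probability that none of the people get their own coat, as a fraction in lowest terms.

3/8

Favorable outcomes: !4 = 9.
Total outcomes: 4! = 24.
Probability = 9/24 = 3/8.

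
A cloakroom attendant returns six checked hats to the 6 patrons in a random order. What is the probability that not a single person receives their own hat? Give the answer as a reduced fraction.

53/144

Favorable outcomes: !6 = 265.
Total outcomes: 6! = 720.
Probability = 265/720 = 53/144.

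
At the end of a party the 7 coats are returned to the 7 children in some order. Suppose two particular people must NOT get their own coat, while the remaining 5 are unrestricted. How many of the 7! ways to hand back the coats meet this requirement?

Inclusion-exclusion on the 2 forbidden self-matches:
Σ_{j=0}^{2} (-1)^j C(2,j)(7-j)!
= C(2,0)·7! - C(2,1)·6! + C(2,2)·5!
= 5040 - 1440 + 120
= 3720

3720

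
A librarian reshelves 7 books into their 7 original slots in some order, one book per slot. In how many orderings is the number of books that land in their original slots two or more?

1331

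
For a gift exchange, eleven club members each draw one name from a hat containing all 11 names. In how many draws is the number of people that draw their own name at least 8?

386

# with exactly i fixed is C(11,i)·!(11-i); sum over i=8..11:
  i=8: C(11,8)·!3 = 165·2 = 330
  i=9: C(11,9)·!2 = 55·1 = 55
  i=10: C(11,10)·!1 = 11·0 = 0
  i=11: C(11,11)·!0 = 1·1 = 1
Total = 386.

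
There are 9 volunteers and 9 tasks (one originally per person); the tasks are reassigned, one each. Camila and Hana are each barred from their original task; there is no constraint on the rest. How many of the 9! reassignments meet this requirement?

Inclusion-exclusion on the 2 forbidden self-matches:
Σ_{j=0}^{2} (-1)^j C(2,j)(9-j)!
= C(2,0)·9! - C(2,1)·8! + C(2,2)·7!
= 362880 - 80640 + 5040
= 287280

287280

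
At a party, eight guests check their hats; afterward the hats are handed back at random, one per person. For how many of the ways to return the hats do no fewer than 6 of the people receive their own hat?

# with exactly i fixed is C(8,i)·!(8-i); sum over i=6..8:
  i=6: C(8,6)·!2 = 28·1 = 28
  i=7: C(8,7)·!1 = 8·0 = 0
  i=8: C(8,8)·!0 = 1·1 = 1
Total = 29.

29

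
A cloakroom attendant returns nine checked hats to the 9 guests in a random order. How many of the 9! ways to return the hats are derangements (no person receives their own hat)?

!9 = 9! · Σ_{k=0}^{9} (-1)^k/k!
= 9! - 9!/1! + 9!/2! - 9!/3! + 9!/4! - 9!/5! + 9!/6! - 9!/7! + 9!/8! - 9!/9!
= 362880 - 362880 + 181440 - 60480 + 15120 - 3024 + 504 - 72 + 9 - 1
= 133496

133496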